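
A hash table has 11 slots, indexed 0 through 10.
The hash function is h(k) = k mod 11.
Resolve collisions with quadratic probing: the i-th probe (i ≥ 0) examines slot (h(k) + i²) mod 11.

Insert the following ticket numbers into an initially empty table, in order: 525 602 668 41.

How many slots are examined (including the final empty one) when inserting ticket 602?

2

525: h=8 → slot 8
602: h=8, probe 8,9 → slot 9
668: h=8, probe 8,9,1 → slot 1
41: h=8, probe 8,9,1,6 → slot 6
Table: [—, 668, —, —, —, —, 41, —, 525, 602, —]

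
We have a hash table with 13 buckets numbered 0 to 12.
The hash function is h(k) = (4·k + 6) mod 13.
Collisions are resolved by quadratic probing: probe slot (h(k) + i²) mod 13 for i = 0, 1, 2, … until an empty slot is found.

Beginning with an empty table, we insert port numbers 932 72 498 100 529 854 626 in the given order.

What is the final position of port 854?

12

932 hashes to 3; slot 3 is free → place at 3.
72 hashes to 8; slot 8 is free → place at 8.
498 hashes to 9; slot 9 is free → place at 9.
100 hashes to 3; 3 taken → place at 4.
529 hashes to 3; 3,4 taken → place at 7.
854 hashes to 3; 3,4,7 taken → place at 12.
626 hashes to 1; slot 1 is free → place at 1.
Table: [-, 626, -, 932, 100, -, -, 529, 72, 498, -, -, 854]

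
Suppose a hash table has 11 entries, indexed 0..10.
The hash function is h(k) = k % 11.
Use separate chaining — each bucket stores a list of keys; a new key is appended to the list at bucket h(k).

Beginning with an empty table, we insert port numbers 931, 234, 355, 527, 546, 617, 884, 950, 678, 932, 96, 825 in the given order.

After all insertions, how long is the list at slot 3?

931 → bucket 7
234 → bucket 3
355 → bucket 3 (collision)
527 → bucket 10
546 → bucket 7 (collision)
617 → bucket 1
884 → bucket 4
950 → bucket 4 (collision)
678 → bucket 7 (collision)
932 → bucket 8
96 → bucket 8 (collision)
825 → bucket 0
Final buckets:
0: 825
1: 617
2: -
3: 234 -> 355
4: 884 -> 950
5: -
6: -
7: 931 -> 546 -> 678
8: 932 -> 96
9: -
10: 527

2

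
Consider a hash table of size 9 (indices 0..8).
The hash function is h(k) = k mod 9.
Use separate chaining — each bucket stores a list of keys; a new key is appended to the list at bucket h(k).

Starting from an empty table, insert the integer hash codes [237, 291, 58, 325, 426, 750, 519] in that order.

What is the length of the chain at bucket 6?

Insert 237: h=3, bucket 3 empty → new chain.
Insert 291: h=3, bucket 3 nonempty → append to chain.
Insert 58: h=4, bucket 4 empty → new chain.
Insert 325: h=1, bucket 1 empty → new chain.
Insert 426: h=3, bucket 3 nonempty → append to chain.
Insert 750: h=3, bucket 3 nonempty → append to chain.
Insert 519: h=6, bucket 6 empty → new chain.
Final buckets:
0: ∅
1: 325
2: ∅
3: 237 -> 291 -> 426 -> 750
4: 58
5: ∅
6: 519
7: ∅
8: ∅

1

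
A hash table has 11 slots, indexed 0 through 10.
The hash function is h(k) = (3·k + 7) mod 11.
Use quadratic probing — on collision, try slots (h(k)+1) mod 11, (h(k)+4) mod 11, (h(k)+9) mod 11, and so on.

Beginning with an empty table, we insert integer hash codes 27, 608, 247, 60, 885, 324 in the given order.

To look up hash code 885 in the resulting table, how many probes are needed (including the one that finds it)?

27 hashes to 0; slot 0 is free → place at 0.
608 hashes to 5; slot 5 is free → place at 5.
247 hashes to 0; 0 taken → place at 1.
60 hashes to 0; 0,1 taken → place at 4.
885 hashes to 0; 0,1,4 taken → place at 9.
324 hashes to 0; 0,1,4,9,5 taken → place at 3.
Table: [27, 247, —, 324, 60, 608, —, —, —, 885, —]
Lookup 885: h=0, probe 0,1,4,9 → found at 9.

4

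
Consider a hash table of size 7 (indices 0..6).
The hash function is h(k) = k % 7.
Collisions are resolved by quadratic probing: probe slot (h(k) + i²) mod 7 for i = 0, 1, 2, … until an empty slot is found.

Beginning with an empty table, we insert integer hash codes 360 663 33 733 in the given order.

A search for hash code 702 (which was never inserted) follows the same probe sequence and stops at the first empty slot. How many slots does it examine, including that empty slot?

360: h=3 → slot 3
663: h=5 → slot 5
33: h=5, probe 5,6 → slot 6
733: h=5, probe 5,6,2 → slot 2
Table: [., ., 733, 360, ., 663, 33]
Lookup 702: h=2, probe 2,3,6,4 → slot 4 empty, not found.

4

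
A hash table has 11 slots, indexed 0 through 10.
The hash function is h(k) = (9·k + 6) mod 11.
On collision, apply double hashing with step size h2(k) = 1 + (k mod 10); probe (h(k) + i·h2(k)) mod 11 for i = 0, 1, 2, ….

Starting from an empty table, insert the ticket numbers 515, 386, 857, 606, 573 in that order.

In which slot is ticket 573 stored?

1

515 hashes to 10; slot 10 is free => place at 10.
386 hashes to 4; slot 4 is free => place at 4.
857 hashes to 8; slot 8 is free => place at 8.
606 hashes to 4, h2=7; 4 taken => place at 0.
573 hashes to 4, h2=4; 4,8 taken => place at 1.
Table: [606, 573, ∅, ∅, 386, ∅, ∅, ∅, 857, ∅, 515]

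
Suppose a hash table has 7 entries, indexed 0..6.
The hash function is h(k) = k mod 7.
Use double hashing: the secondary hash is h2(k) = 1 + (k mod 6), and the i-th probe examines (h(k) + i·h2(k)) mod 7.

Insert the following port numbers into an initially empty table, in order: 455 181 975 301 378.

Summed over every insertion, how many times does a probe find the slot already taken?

3

455 hashes to 0; slot 0 is free → place at 0.
181 hashes to 6; slot 6 is free → place at 6.
975 hashes to 2; slot 2 is free → place at 2.
301 hashes to 0, h2=2; 0,2 taken → place at 4.
378 hashes to 0, h2=1; 0 taken → place at 1.
Table: [455, 378, 975, ., 301, ., 181]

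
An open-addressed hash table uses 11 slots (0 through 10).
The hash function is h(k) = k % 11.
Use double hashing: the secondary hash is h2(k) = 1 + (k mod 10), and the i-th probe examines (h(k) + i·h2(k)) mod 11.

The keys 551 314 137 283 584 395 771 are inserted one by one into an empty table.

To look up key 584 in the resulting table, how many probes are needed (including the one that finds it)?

3

551: h=1 -> slot 1
314: h=6 -> slot 6
137: h=5 -> slot 5
283: h=8 -> slot 8
584: h=1, h2=5, probe 1,6,0 -> slot 0
395: h=10 -> slot 10
771: h=1, h2=2, probe 1,3 -> slot 3
Table: [584, 551, ∅, 771, ∅, 137, 314, ∅, 283, ∅, 395]
Lookup 584: h=1, h2=5, probe 1,6,0 → found at 0.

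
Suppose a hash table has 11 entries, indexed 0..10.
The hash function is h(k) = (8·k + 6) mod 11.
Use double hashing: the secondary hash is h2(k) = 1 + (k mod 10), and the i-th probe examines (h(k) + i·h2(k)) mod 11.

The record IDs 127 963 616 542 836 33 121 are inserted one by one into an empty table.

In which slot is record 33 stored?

7

127: h=10 → slot 10
963: h=10, h2=4, probe 10,3 → slot 3
616: h=6 → slot 6
542: h=8 → slot 8
836: h=6, h2=7, probe 6,2 → slot 2
33: h=6, h2=4, probe 6,10,3,7 → slot 7
121: h=6, h2=2, probe 6,8,10,1 → slot 1
Table: [., 121, 836, 963, ., ., 616, 33, 542, ., 127]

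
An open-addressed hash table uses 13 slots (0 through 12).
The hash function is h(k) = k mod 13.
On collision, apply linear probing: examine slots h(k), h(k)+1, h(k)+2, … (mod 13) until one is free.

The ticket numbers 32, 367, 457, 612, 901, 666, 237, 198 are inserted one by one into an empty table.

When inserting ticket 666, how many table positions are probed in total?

32 hashes to 6; slot 6 is free => place at 6.
367 hashes to 3; slot 3 is free => place at 3.
457 hashes to 2; slot 2 is free => place at 2.
612 hashes to 1; slot 1 is free => place at 1.
901 hashes to 4; slot 4 is free => place at 4.
666 hashes to 3; 3,4 taken => place at 5.
237 hashes to 3; 3,4,5,6 taken => place at 7.
198 hashes to 3; 3,4,5,6,7 taken => place at 8.
Table: [_, 612, 457, 367, 901, 666, 32, 237, 198, _, _, _, _]

3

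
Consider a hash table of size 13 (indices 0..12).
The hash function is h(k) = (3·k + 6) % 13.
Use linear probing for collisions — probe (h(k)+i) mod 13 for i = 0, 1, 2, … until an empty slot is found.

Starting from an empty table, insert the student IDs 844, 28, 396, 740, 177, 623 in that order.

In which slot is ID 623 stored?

Insert 844: h=3, slot 3 empty -> index 3.
Insert 28: h=12, slot 12 empty -> index 12.
Insert 396: h=11, slot 11 empty -> index 11.
Insert 740: h=3, slot 3 occupied -> index 4.
Insert 177: h=4, slot 4 occupied -> index 5.
Insert 623: h=3, slots 3,4,5 occupied -> index 6.
Table: [-, -, -, 844, 740, 177, 623, -, -, -, -, 396, 28]

6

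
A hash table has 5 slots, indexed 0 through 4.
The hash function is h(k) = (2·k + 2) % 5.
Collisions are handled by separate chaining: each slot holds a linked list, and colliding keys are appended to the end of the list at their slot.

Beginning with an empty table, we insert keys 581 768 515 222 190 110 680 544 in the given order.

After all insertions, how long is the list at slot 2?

4

Insert 581: h=4, bucket 4 empty -> new chain.
Insert 768: h=3, bucket 3 empty -> new chain.
Insert 515: h=2, bucket 2 empty -> new chain.
Insert 222: h=1, bucket 1 empty -> new chain.
Insert 190: h=2, bucket 2 nonempty -> append to chain.
Insert 110: h=2, bucket 2 nonempty -> append to chain.
Insert 680: h=2, bucket 2 nonempty -> append to chain.
Insert 544: h=0, bucket 0 empty -> new chain.
Final buckets:
0: 544
1: 222
2: 515 -> 190 -> 110 -> 680
3: 768
4: 581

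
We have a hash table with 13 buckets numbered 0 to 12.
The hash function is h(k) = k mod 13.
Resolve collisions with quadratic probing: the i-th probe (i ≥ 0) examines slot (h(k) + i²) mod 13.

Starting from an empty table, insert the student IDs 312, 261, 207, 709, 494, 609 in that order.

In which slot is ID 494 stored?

4

Insert 312: h=0, slot 0 empty -> index 0.
Insert 261: h=1, slot 1 empty -> index 1.
Insert 207: h=12, slot 12 empty -> index 12.
Insert 709: h=7, slot 7 empty -> index 7.
Insert 494: h=0, slots 0,1 occupied -> index 4.
Insert 609: h=11, slot 11 empty -> index 11.
Table: [312, 261, —, —, 494, —, —, 709, —, —, —, 609, 207]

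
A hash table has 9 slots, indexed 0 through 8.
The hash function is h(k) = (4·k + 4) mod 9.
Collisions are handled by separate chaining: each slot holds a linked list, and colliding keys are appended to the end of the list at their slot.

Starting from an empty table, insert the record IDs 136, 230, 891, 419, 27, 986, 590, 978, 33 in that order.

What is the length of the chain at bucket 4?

2

136 → bucket 8
230 → bucket 6
891 → bucket 4
419 → bucket 6 (collision)
27 → bucket 4 (collision)
986 → bucket 6 (collision)
590 → bucket 6 (collision)
978 → bucket 1
33 → bucket 1 (collision)
Final buckets:
0: .
1: 978 -> 33
2: .
3: .
4: 891 -> 27
5: .
6: 230 -> 419 -> 986 -> 590
7: .
8: 136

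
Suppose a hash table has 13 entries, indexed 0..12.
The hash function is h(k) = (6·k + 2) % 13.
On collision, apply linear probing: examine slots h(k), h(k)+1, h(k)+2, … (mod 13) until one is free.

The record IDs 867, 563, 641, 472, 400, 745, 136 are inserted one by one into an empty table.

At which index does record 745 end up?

867 hashes to 4; slot 4 is free → place at 4.
563 hashes to 0; slot 0 is free → place at 0.
641 hashes to 0; 0 taken → place at 1.
472 hashes to 0; 0,1 taken → place at 2.
400 hashes to 10; slot 10 is free → place at 10.
745 hashes to 0; 0,1,2 taken → place at 3.
136 hashes to 12; slot 12 is free → place at 12.
Table: [563, 641, 472, 745, 867, ∅, ∅, ∅, ∅, ∅, 400, ∅, 136]

3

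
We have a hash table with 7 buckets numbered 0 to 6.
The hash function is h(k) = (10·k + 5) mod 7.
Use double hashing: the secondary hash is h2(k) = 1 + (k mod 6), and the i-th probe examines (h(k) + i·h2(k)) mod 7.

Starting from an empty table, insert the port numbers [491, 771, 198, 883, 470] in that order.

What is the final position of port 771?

5

Insert 491: h=1, slot 1 empty → index 1.
Insert 771: h=1, h2=4, slot 1 occupied → index 5.
Insert 198: h=4, slot 4 empty → index 4.
Insert 883: h=1, h2=2, slot 1 occupied → index 3.
Insert 470: h=1, h2=3, slots 1,4 occupied → index 0.
Table: [470, 491, —, 883, 198, 771, —]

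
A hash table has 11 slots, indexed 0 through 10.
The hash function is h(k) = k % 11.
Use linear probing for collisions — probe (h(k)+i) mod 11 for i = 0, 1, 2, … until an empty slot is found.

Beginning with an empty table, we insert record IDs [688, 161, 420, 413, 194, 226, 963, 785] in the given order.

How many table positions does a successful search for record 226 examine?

Insert 688: h=6, slot 6 empty → index 6.
Insert 161: h=7, slot 7 empty → index 7.
Insert 420: h=2, slot 2 empty → index 2.
Insert 413: h=6, slots 6,7 occupied → index 8.
Insert 194: h=7, slots 7,8 occupied → index 9.
Insert 226: h=6, slots 6,7,8,9 occupied → index 10.
Insert 963: h=6, slots 6,7,8,9,10 occupied → index 0.
Insert 785: h=4, slot 4 empty → index 4.
Table: [963, ., 420, ., 785, ., 688, 161, 413, 194, 226]
Lookup 226: h=6, probe 6,7,8,9,10 → found at 10.

5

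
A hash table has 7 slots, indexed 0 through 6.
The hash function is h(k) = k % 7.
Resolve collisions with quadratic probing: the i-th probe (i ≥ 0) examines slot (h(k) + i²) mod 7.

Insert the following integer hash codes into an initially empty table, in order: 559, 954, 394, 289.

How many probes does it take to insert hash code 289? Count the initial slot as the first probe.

559 hashes to 6; slot 6 is free → place at 6.
954 hashes to 2; slot 2 is free → place at 2.
394 hashes to 2; 2 taken → place at 3.
289 hashes to 2; 2,3,6 taken → place at 4.
Table: [., ., 954, 394, 289, ., 559]

4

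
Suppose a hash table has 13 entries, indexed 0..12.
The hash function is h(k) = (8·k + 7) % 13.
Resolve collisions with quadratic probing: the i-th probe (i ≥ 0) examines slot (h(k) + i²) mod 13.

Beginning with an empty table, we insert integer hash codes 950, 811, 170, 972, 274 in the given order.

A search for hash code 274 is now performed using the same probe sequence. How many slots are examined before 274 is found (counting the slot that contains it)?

950: h=2 => slot 2
811: h=8 => slot 8
170: h=2, probe 2,3 => slot 3
972: h=9 => slot 9
274: h=2, probe 2,3,6 => slot 6
Table: [—, —, 950, 170, —, —, 274, —, 811, 972, —, —, —]
Lookup 274: h=2, probe 2,3,6 → found at 6.

3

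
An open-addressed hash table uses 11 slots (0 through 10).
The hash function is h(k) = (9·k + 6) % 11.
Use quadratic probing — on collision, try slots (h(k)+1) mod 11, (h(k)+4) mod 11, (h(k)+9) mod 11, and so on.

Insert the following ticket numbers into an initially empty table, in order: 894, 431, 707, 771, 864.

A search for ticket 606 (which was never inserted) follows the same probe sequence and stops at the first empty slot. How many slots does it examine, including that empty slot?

3

894 hashes to 0; slot 0 is free → place at 0.
431 hashes to 2; slot 2 is free → place at 2.
707 hashes to 0; 0 taken → place at 1.
771 hashes to 4; slot 4 is free → place at 4.
864 hashes to 5; slot 5 is free → place at 5.
Table: [894, 707, 431, ., 771, 864, ., ., ., ., .]
Lookup 606: h=4, probe 4,5,8 → slot 8 empty, not found.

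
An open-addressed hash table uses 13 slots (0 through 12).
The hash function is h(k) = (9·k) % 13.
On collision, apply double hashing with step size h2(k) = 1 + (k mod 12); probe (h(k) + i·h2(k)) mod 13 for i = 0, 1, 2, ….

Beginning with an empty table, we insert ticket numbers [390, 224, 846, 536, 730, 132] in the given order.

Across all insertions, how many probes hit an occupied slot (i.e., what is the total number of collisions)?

390: h=0 → slot 0
224: h=1 → slot 1
846: h=9 → slot 9
536: h=1, h2=9, probe 1,10 → slot 10
730: h=5 → slot 5
132: h=5, h2=1, probe 5,6 → slot 6
Table: [390, 224, ∅, ∅, ∅, 730, 132, ∅, ∅, 846, 536, ∅, ∅]

2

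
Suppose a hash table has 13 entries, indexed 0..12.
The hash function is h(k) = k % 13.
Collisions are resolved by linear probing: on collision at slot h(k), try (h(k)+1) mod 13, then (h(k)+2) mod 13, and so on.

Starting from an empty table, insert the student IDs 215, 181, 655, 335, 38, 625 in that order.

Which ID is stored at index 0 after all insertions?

38

215 hashes to 7; slot 7 is free -> place at 7.
181 hashes to 12; slot 12 is free -> place at 12.
655 hashes to 5; slot 5 is free -> place at 5.
335 hashes to 10; slot 10 is free -> place at 10.
38 hashes to 12; 12 taken -> place at 0.
625 hashes to 1; slot 1 is free -> place at 1.
Table: [38, 625, ∅, ∅, ∅, 655, ∅, 215, ∅, ∅, 335, ∅, 181]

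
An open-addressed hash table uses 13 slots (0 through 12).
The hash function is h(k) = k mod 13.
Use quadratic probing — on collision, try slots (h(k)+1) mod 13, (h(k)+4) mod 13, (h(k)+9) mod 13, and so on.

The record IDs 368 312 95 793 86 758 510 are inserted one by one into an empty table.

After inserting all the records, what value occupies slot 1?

793

Insert 368: h=4, slot 4 empty => index 4.
Insert 312: h=0, slot 0 empty => index 0.
Insert 95: h=4, slot 4 occupied => index 5.
Insert 793: h=0, slot 0 occupied => index 1.
Insert 86: h=8, slot 8 empty => index 8.
Insert 758: h=4, slots 4,5,8,0 occupied => index 7.
Insert 510: h=3, slot 3 empty => index 3.
Table: [312, 793, ., 510, 368, 95, ., 758, 86, ., ., ., .]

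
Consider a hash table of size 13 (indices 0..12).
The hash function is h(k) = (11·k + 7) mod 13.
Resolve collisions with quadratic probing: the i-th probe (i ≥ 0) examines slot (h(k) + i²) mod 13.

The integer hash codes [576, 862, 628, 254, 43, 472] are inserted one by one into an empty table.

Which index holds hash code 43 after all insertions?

8

Insert 576: h=12, slot 12 empty → index 12.
Insert 862: h=12, slot 12 occupied → index 0.
Insert 628: h=12, slots 12,0 occupied → index 3.
Insert 254: h=6, slot 6 empty → index 6.
Insert 43: h=12, slots 12,0,3 occupied → index 8.
Insert 472: h=12, slots 12,0,3,8 occupied → index 2.
Table: [862, _, 472, 628, _, _, 254, _, 43, _, _, _, 576]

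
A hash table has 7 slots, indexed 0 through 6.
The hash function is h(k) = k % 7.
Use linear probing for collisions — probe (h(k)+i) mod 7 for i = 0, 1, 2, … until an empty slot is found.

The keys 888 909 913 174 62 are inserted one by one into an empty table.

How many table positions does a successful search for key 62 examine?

4

Insert 888: h=6, slot 6 empty → index 6.
Insert 909: h=6, slot 6 occupied → index 0.
Insert 913: h=3, slot 3 empty → index 3.
Insert 174: h=6, slots 6,0 occupied → index 1.
Insert 62: h=6, slots 6,0,1 occupied → index 2.
Table: [909, 174, 62, 913, _, _, 888]
Lookup 62: h=6, probe 6,0,1,2 → found at 2.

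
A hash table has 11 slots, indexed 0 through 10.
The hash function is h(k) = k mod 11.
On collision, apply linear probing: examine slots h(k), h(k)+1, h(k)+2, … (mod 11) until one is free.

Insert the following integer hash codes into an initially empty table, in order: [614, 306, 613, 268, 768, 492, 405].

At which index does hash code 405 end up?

2

614 hashes to 9; slot 9 is free => place at 9.
306 hashes to 9; 9 taken => place at 10.
613 hashes to 8; slot 8 is free => place at 8.
268 hashes to 4; slot 4 is free => place at 4.
768 hashes to 9; 9,10 taken => place at 0.
492 hashes to 8; 8,9,10,0 taken => place at 1.
405 hashes to 9; 9,10,0,1 taken => place at 2.
Table: [768, 492, 405, _, 268, _, _, _, 613, 614, 306]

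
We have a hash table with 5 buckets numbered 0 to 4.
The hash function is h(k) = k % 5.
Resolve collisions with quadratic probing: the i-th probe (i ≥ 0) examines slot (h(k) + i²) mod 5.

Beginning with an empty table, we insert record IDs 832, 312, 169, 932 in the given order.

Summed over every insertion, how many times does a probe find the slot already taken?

3

Insert 832: h=2, slot 2 empty -> index 2.
Insert 312: h=2, slot 2 occupied -> index 3.
Insert 169: h=4, slot 4 empty -> index 4.
Insert 932: h=2, slots 2,3 occupied -> index 1.
Table: [-, 932, 832, 312, 169]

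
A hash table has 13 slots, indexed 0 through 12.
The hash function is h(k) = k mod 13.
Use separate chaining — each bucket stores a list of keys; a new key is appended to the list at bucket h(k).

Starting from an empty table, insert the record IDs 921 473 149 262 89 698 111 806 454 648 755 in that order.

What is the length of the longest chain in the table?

921 → bucket 11
473 → bucket 5
149 → bucket 6
262 → bucket 2
89 → bucket 11 (collision)
698 → bucket 9
111 → bucket 7
806 → bucket 0
454 → bucket 12
648 → bucket 11 (collision)
755 → bucket 1
Final buckets:
0: 806
1: 755
2: 262
3: ∅
4: ∅
5: 473
6: 149
7: 111
8: ∅
9: 698
10: ∅
11: 921 -> 89 -> 648
12: 454

3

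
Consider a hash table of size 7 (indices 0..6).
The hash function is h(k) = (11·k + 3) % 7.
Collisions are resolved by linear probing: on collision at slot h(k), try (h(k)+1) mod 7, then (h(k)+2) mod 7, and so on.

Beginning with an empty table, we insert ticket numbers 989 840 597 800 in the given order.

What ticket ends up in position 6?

Insert 989: h=4, slot 4 empty => index 4.
Insert 840: h=3, slot 3 empty => index 3.
Insert 597: h=4, slot 4 occupied => index 5.
Insert 800: h=4, slots 4,5 occupied => index 6.
Table: [., ., ., 840, 989, 597, 800]

800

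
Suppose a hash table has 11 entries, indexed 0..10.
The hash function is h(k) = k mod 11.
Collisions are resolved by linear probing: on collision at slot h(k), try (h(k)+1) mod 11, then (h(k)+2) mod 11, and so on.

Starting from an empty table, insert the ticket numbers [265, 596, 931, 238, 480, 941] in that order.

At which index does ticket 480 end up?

Insert 265: h=1, slot 1 empty -> index 1.
Insert 596: h=2, slot 2 empty -> index 2.
Insert 931: h=7, slot 7 empty -> index 7.
Insert 238: h=7, slot 7 occupied -> index 8.
Insert 480: h=7, slots 7,8 occupied -> index 9.
Insert 941: h=6, slot 6 empty -> index 6.
Table: [∅, 265, 596, ∅, ∅, ∅, 941, 931, 238, 480, ∅]

9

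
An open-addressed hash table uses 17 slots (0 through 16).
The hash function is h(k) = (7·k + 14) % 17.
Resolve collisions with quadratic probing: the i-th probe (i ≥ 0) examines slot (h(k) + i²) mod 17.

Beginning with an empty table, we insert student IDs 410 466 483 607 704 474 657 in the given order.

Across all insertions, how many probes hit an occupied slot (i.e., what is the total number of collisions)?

410 hashes to 11; slot 11 is free => place at 11.
466 hashes to 12; slot 12 is free => place at 12.
483 hashes to 12; 12 taken => place at 13.
607 hashes to 13; 13 taken => place at 14.
704 hashes to 12; 12,13 taken => place at 16.
474 hashes to 0; slot 0 is free => place at 0.
657 hashes to 6; slot 6 is free => place at 6.
Table: [474, -, -, -, -, -, 657, -, -, -, -, 410, 466, 483, 607, -, 704]

4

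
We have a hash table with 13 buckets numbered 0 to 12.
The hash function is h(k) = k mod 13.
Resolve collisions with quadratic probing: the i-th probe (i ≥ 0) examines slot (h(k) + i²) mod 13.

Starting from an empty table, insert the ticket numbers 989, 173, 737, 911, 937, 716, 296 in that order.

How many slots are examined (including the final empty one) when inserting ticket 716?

989: h=1 -> slot 1
173: h=4 -> slot 4
737: h=9 -> slot 9
911: h=1, probe 1,2 -> slot 2
937: h=1, probe 1,2,5 -> slot 5
716: h=1, probe 1,2,5,10 -> slot 10
296: h=10, probe 10,11 -> slot 11
Table: [_, 989, 911, _, 173, 937, _, _, _, 737, 716, 296, _]

4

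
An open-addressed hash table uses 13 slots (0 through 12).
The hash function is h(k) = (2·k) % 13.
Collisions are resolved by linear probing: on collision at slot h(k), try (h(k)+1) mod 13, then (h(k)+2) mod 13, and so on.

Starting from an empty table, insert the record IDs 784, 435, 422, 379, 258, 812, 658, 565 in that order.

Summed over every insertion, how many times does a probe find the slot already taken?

6

784: h=8 → slot 8
435: h=12 → slot 12
422: h=12, probe 12,0 → slot 0
379: h=4 → slot 4
258: h=9 → slot 9
812: h=12, probe 12,0,1 → slot 1
658: h=3 → slot 3
565: h=12, probe 12,0,1,2 → slot 2
Table: [422, 812, 565, 658, 379, —, —, —, 784, 258, —, —, 435]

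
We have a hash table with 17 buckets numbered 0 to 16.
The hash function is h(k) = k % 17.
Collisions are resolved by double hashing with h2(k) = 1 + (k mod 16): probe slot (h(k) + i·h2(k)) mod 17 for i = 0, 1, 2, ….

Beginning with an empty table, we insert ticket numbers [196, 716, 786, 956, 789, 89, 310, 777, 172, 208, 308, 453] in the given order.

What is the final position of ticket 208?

5

Insert 196: h=9, slot 9 empty → index 9.
Insert 716: h=2, slot 2 empty → index 2.
Insert 786: h=4, slot 4 empty → index 4.
Insert 956: h=4, h2=13, slot 4 occupied → index 0.
Insert 789: h=7, slot 7 empty → index 7.
Insert 89: h=4, h2=10, slot 4 occupied → index 14.
Insert 310: h=4, h2=7, slot 4 occupied → index 11.
Insert 777: h=12, slot 12 empty → index 12.
Insert 172: h=2, h2=13, slot 2 occupied → index 15.
Insert 208: h=4, h2=1, slot 4 occupied → index 5.
Insert 308: h=2, h2=5, slots 2,7,12,0,5 occupied → index 10.
Insert 453: h=11, h2=6, slots 11,0 occupied → index 6.
Table: [956, _, 716, _, 786, 208, 453, 789, _, 196, 308, 310, 777, _, 89, 172, _]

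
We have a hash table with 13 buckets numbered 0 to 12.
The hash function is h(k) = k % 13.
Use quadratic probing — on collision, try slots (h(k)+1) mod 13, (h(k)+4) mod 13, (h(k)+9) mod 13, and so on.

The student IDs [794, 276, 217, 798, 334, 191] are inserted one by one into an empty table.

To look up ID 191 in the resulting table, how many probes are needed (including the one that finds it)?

794 hashes to 1; slot 1 is free => place at 1.
276 hashes to 3; slot 3 is free => place at 3.
217 hashes to 9; slot 9 is free => place at 9.
798 hashes to 5; slot 5 is free => place at 5.
334 hashes to 9; 9 taken => place at 10.
191 hashes to 9; 9,10 taken => place at 0.
Table: [191, 794, ∅, 276, ∅, 798, ∅, ∅, ∅, 217, 334, ∅, ∅]
Lookup 191: h=9, probe 9,10,0 → found at 0.

3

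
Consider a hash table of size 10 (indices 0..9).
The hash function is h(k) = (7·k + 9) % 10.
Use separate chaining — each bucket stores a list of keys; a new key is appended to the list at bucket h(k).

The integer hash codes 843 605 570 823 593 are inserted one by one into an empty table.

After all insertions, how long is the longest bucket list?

3

843 → bucket 0
605 → bucket 4
570 → bucket 9
823 → bucket 0 (collision)
593 → bucket 0 (collision)
Final buckets:
0: 843 -> 823 -> 593
1: _
2: _
3: _
4: 605
5: _
6: _
7: _
8: _
9: 570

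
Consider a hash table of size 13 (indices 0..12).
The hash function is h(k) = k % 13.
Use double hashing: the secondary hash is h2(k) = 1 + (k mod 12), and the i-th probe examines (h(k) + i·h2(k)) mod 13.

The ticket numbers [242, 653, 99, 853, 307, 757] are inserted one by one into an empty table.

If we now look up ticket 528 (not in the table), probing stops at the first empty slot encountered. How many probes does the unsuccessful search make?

Insert 242: h=8, slot 8 empty -> index 8.
Insert 653: h=3, slot 3 empty -> index 3.
Insert 99: h=8, h2=4, slot 8 occupied -> index 12.
Insert 853: h=8, h2=2, slot 8 occupied -> index 10.
Insert 307: h=8, h2=8, slots 8,3 occupied -> index 11.
Insert 757: h=3, h2=2, slot 3 occupied -> index 5.
Table: [-, -, -, 653, -, 757, -, -, 242, -, 853, 307, 99]
Lookup 528: h=8, h2=1, probe 8,9 → slot 9 empty, not found.

2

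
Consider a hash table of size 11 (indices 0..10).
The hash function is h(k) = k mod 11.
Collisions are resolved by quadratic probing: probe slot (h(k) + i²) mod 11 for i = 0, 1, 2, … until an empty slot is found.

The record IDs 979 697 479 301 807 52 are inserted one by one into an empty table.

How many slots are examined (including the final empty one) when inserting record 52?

979: h=0 -> slot 0
697: h=4 -> slot 4
479: h=6 -> slot 6
301: h=4, probe 4,5 -> slot 5
807: h=4, probe 4,5,8 -> slot 8
52: h=8, probe 8,9 -> slot 9
Table: [979, -, -, -, 697, 301, 479, -, 807, 52, -]

2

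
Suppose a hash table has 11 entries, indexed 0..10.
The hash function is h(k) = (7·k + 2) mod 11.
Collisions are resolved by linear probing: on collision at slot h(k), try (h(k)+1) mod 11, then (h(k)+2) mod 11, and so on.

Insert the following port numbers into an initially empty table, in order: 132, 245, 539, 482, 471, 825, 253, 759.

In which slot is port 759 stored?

Insert 132: h=2, slot 2 empty => index 2.
Insert 245: h=1, slot 1 empty => index 1.
Insert 539: h=2, slot 2 occupied => index 3.
Insert 482: h=10, slot 10 empty => index 10.
Insert 471: h=10, slot 10 occupied => index 0.
Insert 825: h=2, slots 2,3 occupied => index 4.
Insert 253: h=2, slots 2,3,4 occupied => index 5.
Insert 759: h=2, slots 2,3,4,5 occupied => index 6.
Table: [471, 245, 132, 539, 825, 253, 759, —, —, —, 482]

6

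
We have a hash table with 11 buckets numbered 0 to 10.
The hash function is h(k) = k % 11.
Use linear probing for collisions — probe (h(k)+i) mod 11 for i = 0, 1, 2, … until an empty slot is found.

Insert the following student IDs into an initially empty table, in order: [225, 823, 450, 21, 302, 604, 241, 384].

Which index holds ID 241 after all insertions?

2

Insert 225: h=5, slot 5 empty => index 5.
Insert 823: h=9, slot 9 empty => index 9.
Insert 450: h=10, slot 10 empty => index 10.
Insert 21: h=10, slot 10 occupied => index 0.
Insert 302: h=5, slot 5 occupied => index 6.
Insert 604: h=10, slots 10,0 occupied => index 1.
Insert 241: h=10, slots 10,0,1 occupied => index 2.
Insert 384: h=10, slots 10,0,1,2 occupied => index 3.
Table: [21, 604, 241, 384, —, 225, 302, —, —, 823, 450]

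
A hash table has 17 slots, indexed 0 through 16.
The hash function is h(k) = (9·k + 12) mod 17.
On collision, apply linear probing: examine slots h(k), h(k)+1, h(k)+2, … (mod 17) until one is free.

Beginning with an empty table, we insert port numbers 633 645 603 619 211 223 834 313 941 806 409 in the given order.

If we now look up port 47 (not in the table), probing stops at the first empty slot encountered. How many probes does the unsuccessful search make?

2

633 hashes to 14; slot 14 is free => place at 14.
645 hashes to 3; slot 3 is free => place at 3.
603 hashes to 16; slot 16 is free => place at 16.
619 hashes to 7; slot 7 is free => place at 7.
211 hashes to 7; 7 taken => place at 8.
223 hashes to 13; slot 13 is free => place at 13.
834 hashes to 4; slot 4 is free => place at 4.
313 hashes to 7; 7,8 taken => place at 9.
941 hashes to 15; slot 15 is free => place at 15.
806 hashes to 7; 7,8,9 taken => place at 10.
409 hashes to 4; 4 taken => place at 5.
Table: [-, -, -, 645, 834, 409, -, 619, 211, 313, 806, -, -, 223, 633, 941, 603]
Lookup 47: h=10, probe 10,11 → slot 11 empty, not found.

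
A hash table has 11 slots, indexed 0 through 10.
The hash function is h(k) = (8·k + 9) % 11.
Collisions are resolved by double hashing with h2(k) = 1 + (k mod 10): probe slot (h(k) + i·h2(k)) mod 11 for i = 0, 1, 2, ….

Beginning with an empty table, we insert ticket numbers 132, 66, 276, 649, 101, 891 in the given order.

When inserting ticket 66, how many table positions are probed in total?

Insert 132: h=9, slot 9 empty → index 9.
Insert 66: h=9, h2=7, slot 9 occupied → index 5.
Insert 276: h=6, slot 6 empty → index 6.
Insert 649: h=9, h2=10, slot 9 occupied → index 8.
Insert 101: h=3, slot 3 empty → index 3.
Insert 891: h=9, h2=2, slot 9 occupied → index 0.
Table: [891, _, _, 101, _, 66, 276, _, 649, 132, _]

2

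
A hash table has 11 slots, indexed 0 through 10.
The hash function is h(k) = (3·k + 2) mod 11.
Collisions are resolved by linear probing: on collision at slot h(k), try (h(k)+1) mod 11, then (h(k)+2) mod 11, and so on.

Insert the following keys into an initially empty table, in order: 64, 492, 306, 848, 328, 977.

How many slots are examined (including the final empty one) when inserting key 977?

4

64: h=7 => slot 7
492: h=4 => slot 4
306: h=7, probe 7,8 => slot 8
848: h=5 => slot 5
328: h=7, probe 7,8,9 => slot 9
977: h=7, probe 7,8,9,10 => slot 10
Table: [-, -, -, -, 492, 848, -, 64, 306, 328, 977]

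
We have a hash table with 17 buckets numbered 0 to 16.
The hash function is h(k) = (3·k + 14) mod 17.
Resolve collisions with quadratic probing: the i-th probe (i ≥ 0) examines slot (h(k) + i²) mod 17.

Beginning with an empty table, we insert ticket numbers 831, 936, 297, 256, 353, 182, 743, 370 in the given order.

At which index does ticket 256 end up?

831 hashes to 8; slot 8 is free => place at 8.
936 hashes to 0; slot 0 is free => place at 0.
297 hashes to 4; slot 4 is free => place at 4.
256 hashes to 0; 0 taken => place at 1.
353 hashes to 2; slot 2 is free => place at 2.
182 hashes to 16; slot 16 is free => place at 16.
743 hashes to 16; 16,0 taken => place at 3.
370 hashes to 2; 2,3 taken => place at 6.
Table: [936, 256, 353, 743, 297, _, 370, _, 831, _, _, _, _, _, _, _, 182]

1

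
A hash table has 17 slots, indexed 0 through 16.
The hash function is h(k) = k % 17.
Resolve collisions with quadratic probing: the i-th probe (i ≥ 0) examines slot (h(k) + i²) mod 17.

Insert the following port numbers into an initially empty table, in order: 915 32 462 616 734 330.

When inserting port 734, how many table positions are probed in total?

915 hashes to 14; slot 14 is free -> place at 14.
32 hashes to 15; slot 15 is free -> place at 15.
462 hashes to 3; slot 3 is free -> place at 3.
616 hashes to 4; slot 4 is free -> place at 4.
734 hashes to 3; 3,4 taken -> place at 7.
330 hashes to 7; 7 taken -> place at 8.
Table: [∅, ∅, ∅, 462, 616, ∅, ∅, 734, 330, ∅, ∅, ∅, ∅, ∅, 915, 32, ∅]

3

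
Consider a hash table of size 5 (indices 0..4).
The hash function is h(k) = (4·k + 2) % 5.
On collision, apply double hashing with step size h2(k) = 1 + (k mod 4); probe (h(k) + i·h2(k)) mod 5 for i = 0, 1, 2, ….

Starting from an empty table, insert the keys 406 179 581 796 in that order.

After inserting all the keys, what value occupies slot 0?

581

406 hashes to 1; slot 1 is free → place at 1.
179 hashes to 3; slot 3 is free → place at 3.
581 hashes to 1, h2=2; 1,3 taken → place at 0.
796 hashes to 1, h2=1; 1 taken → place at 2.
Table: [581, 406, 796, 179, —]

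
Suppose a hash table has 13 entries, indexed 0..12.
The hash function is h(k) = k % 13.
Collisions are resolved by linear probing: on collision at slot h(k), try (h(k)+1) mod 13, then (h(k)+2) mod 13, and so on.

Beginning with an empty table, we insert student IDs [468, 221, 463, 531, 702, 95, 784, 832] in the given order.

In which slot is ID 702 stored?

468: h=0 → slot 0
221: h=0, probe 0,1 → slot 1
463: h=8 → slot 8
531: h=11 → slot 11
702: h=0, probe 0,1,2 → slot 2
95: h=4 → slot 4
784: h=4, probe 4,5 → slot 5
832: h=0, probe 0,1,2,3 → slot 3
Table: [468, 221, 702, 832, 95, 784, _, _, 463, _, _, 531, _]

2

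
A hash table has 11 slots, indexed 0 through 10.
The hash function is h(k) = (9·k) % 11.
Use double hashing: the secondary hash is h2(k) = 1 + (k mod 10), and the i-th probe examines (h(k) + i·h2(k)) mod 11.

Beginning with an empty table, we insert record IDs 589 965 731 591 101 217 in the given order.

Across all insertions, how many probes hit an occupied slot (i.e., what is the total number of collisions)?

2

589 hashes to 10; slot 10 is free -> place at 10.
965 hashes to 6; slot 6 is free -> place at 6.
731 hashes to 1; slot 1 is free -> place at 1.
591 hashes to 6, h2=2; 6 taken -> place at 8.
101 hashes to 7; slot 7 is free -> place at 7.
217 hashes to 6, h2=8; 6 taken -> place at 3.
Table: [_, 731, _, 217, _, _, 965, 101, 591, _, 589]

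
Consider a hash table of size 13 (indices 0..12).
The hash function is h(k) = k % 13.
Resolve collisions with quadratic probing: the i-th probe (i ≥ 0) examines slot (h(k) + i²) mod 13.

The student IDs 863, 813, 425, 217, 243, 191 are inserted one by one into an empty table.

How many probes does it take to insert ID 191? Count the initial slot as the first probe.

5

863: h=5 -> slot 5
813: h=7 -> slot 7
425: h=9 -> slot 9
217: h=9, probe 9,10 -> slot 10
243: h=9, probe 9,10,0 -> slot 0
191: h=9, probe 9,10,0,5,12 -> slot 12
Table: [243, -, -, -, -, 863, -, 813, -, 425, 217, -, 191]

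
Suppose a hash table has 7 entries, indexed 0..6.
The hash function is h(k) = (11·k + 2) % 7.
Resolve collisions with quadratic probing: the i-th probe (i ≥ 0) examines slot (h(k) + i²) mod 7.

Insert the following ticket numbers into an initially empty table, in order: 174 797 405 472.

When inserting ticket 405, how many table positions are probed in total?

3

174 hashes to 5; slot 5 is free → place at 5.
797 hashes to 5; 5 taken → place at 6.
405 hashes to 5; 5,6 taken → place at 2.
472 hashes to 0; slot 0 is free → place at 0.
Table: [472, ., 405, ., ., 174, 797]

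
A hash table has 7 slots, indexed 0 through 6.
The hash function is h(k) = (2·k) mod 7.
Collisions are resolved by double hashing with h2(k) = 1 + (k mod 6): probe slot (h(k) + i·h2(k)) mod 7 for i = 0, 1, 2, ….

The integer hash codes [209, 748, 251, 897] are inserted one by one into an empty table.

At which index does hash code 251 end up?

4

209: h=5 => slot 5
748: h=5, h2=5, probe 5,3 => slot 3
251: h=5, h2=6, probe 5,4 => slot 4
897: h=2 => slot 2
Table: [∅, ∅, 897, 748, 251, 209, ∅]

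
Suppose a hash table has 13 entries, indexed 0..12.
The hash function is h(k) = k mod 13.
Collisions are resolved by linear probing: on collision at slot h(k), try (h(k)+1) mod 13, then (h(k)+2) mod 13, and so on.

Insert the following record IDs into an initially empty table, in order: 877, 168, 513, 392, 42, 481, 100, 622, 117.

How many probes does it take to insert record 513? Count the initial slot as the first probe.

2

877 hashes to 6; slot 6 is free -> place at 6.
168 hashes to 12; slot 12 is free -> place at 12.
513 hashes to 6; 6 taken -> place at 7.
392 hashes to 2; slot 2 is free -> place at 2.
42 hashes to 3; slot 3 is free -> place at 3.
481 hashes to 0; slot 0 is free -> place at 0.
100 hashes to 9; slot 9 is free -> place at 9.
622 hashes to 11; slot 11 is free -> place at 11.
117 hashes to 0; 0 taken -> place at 1.
Table: [481, 117, 392, 42, ., ., 877, 513, ., 100, ., 622, 168]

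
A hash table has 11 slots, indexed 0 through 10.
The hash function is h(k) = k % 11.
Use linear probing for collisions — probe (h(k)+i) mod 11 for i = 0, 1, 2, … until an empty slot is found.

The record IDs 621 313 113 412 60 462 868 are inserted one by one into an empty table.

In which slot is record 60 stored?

8

621 hashes to 5; slot 5 is free => place at 5.
313 hashes to 5; 5 taken => place at 6.
113 hashes to 3; slot 3 is free => place at 3.
412 hashes to 5; 5,6 taken => place at 7.
60 hashes to 5; 5,6,7 taken => place at 8.
462 hashes to 0; slot 0 is free => place at 0.
868 hashes to 10; slot 10 is free => place at 10.
Table: [462, —, —, 113, —, 621, 313, 412, 60, —, 868]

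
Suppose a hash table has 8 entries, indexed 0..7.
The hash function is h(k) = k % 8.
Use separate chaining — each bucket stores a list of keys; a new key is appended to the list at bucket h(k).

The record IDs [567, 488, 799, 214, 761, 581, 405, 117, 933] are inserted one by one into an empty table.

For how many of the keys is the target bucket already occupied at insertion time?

4

567 -> bucket 7
488 -> bucket 0
799 -> bucket 7 (collision)
214 -> bucket 6
761 -> bucket 1
581 -> bucket 5
405 -> bucket 5 (collision)
117 -> bucket 5 (collision)
933 -> bucket 5 (collision)
Final buckets:
0: 488
1: 761
2: ∅
3: ∅
4: ∅
5: 581 -> 405 -> 117 -> 933
6: 214
7: 567 -> 799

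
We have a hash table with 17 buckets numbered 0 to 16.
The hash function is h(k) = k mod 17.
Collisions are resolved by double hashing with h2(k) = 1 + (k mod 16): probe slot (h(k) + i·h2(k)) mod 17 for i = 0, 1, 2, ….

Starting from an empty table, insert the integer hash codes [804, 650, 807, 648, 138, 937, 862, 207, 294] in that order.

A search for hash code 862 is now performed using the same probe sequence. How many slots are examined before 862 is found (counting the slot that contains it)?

804 hashes to 5; slot 5 is free -> place at 5.
650 hashes to 4; slot 4 is free -> place at 4.
807 hashes to 8; slot 8 is free -> place at 8.
648 hashes to 2; slot 2 is free -> place at 2.
138 hashes to 2, h2=11; 2 taken -> place at 13.
937 hashes to 2, h2=10; 2 taken -> place at 12.
862 hashes to 12, h2=15; 12 taken -> place at 10.
207 hashes to 3; slot 3 is free -> place at 3.
294 hashes to 5, h2=7; 5,12,2 taken -> place at 9.
Table: [-, -, 648, 207, 650, 804, -, -, 807, 294, 862, -, 937, 138, -, -, -]
Lookup 862: h=12, h2=15, probe 12,10 → found at 10.

2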